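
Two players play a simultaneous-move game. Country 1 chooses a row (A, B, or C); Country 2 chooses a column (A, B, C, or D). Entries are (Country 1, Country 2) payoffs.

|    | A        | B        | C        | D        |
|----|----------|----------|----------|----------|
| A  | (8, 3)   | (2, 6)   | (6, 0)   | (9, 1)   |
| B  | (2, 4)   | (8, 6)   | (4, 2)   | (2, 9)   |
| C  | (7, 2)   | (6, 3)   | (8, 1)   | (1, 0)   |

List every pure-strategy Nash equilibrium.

There is no pure-strategy Nash equilibrium

Find each player's best response to every opponent strategy; NE are the intersections.
Country 1's best responses — vs A: A (payoff 8); vs B: B (payoff 8); vs C: C (payoff 8); vs D: A (payoff 9).
Country 2's best responses — vs A: B (payoff 6); vs B: D (payoff 9); vs C: B (payoff 3).
No cell has both players best-responding. For instance, Country 1's best reply to B is B, but against B Country 2 prefers D over B.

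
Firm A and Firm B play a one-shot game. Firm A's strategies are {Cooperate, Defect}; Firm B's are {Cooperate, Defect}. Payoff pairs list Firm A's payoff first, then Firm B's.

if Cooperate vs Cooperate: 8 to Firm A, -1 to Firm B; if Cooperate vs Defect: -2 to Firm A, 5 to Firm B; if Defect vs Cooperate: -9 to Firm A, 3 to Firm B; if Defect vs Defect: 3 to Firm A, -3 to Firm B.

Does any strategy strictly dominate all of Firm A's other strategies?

A strategy is strictly dominant if it gives Firm A a strictly higher payoff than every other strategy, against every choice by the opponent.
Cooperate is not dominant: against Defect, Defect gives 3 > -2.
Defect is not dominant: against Cooperate, Cooperate gives 8 > -9.
No single strategy is best against every opponent action.

None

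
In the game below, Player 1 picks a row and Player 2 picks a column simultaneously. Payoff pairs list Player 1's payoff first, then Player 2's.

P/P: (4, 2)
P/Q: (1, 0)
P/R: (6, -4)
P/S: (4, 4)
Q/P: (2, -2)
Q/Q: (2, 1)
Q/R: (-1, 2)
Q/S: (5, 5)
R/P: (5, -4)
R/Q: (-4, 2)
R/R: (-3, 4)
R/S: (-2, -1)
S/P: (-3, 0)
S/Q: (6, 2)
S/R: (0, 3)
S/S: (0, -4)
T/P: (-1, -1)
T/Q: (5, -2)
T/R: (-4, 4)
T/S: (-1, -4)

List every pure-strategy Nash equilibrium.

A profile is a Nash equilibrium when each player is best-responding to the other.
Player 1's best responses — vs P: R (payoff 5); vs Q: S (payoff 6); vs R: P (payoff 6); vs S: Q (payoff 5).
Player 2's best responses — vs P: S (payoff 4); vs Q: S (payoff 5); vs R: R (payoff 4); vs S: R (payoff 3); vs T: R (payoff 4).
The only mutual best response is (Q, S); neither player gains by switching there.

(Q, S)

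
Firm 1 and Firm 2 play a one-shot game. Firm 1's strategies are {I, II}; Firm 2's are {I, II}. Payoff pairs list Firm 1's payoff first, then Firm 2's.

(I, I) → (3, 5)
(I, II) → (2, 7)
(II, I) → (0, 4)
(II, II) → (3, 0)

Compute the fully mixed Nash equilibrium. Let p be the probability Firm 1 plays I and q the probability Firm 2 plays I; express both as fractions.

Each player's mixing probability is pinned down by making the *other* player indifferent.
Firm 2 indifferent between I and II: p·5 + (1−p)·4 = p·7 + (1−p)·0 ⟹ 4 + 1p = 0 + 7p ⟹ p = 2/3.
Firm 1 indifferent between I and II: q·3 + (1−q)·2 = q·0 + (1−q)·3 ⟹ 2 + 1q = 3 + (-3)q ⟹ q = 1/4.

p = 2/3, q = 1/4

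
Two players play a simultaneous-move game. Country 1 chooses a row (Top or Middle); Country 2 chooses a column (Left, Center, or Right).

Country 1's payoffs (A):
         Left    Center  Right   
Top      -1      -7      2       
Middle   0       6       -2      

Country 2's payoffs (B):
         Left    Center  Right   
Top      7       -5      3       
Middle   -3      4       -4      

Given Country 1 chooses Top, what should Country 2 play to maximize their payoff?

Left

With Country 1 fixed at Top, Country 2's payoffs are: Left → 7, Center → -5, Right → 3.
The maximum is 7, achieved by Left.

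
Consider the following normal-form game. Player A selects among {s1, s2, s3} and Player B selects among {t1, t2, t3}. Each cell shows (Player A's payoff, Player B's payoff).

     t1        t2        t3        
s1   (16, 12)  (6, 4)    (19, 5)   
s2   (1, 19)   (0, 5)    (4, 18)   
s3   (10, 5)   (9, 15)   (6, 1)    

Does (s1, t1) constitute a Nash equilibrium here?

Holding Player B at t1: Player A gets 16 from s1, versus 1 from s2, 10 from s3. No profitable deviation for Player A.
Holding Player A at s1: Player B gets 12 from t1, versus 4 from t2, 5 from t3. No profitable deviation for Player B either.

Yes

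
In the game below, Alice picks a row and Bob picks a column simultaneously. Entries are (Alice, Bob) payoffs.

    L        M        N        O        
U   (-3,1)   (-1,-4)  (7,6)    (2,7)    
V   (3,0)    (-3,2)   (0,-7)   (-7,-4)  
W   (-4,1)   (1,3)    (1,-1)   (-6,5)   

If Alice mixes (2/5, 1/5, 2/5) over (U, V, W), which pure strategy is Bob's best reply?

Bob's best reply maximizes expected payoff against the mix.
L: (2/5)·1 + (1/5)·0 + (2/5)·1 = 4/5
M: (2/5)·(-4) + (1/5)·2 + (2/5)·3 = 0
N: (2/5)·6 + (1/5)·(-7) + (2/5)·(-1) = 3/5
O: (2/5)·7 + (1/5)·(-4) + (2/5)·5 = 4
Highest expected payoff is 4, from O.

O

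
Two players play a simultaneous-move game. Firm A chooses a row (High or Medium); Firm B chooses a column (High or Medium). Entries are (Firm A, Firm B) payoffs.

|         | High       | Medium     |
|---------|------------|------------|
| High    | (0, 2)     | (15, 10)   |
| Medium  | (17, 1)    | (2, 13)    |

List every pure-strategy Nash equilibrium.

A profile is a Nash equilibrium when each player is best-responding to the other.
Firm A's best responses — vs High: Medium (payoff 17); vs Medium: High (payoff 15).
Firm B's best responses — vs High: Medium (payoff 10); vs Medium: Medium (payoff 13).
The only mutual best response is (High, Medium); neither player gains by switching there.

(High, Medium)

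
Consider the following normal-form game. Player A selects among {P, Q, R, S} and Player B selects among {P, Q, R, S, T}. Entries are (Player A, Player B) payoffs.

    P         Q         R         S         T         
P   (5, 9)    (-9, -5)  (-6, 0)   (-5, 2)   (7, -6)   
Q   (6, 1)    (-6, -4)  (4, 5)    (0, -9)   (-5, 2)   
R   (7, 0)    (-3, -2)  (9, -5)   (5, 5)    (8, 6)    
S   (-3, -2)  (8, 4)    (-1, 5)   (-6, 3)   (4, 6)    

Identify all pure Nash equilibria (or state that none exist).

(R, T)

Find each player's best response to every opponent strategy; NE are the intersections.
Player A's best responses — vs P: R (payoff 7); vs Q: S (payoff 8); vs R: R (payoff 9); vs S: R (payoff 5); vs T: R (payoff 8).
Player B's best responses — vs P: P (payoff 9); vs Q: R (payoff 5); vs R: T (payoff 6); vs S: T (payoff 6).
The only mutual best response is (R, T); neither player gains by switching there.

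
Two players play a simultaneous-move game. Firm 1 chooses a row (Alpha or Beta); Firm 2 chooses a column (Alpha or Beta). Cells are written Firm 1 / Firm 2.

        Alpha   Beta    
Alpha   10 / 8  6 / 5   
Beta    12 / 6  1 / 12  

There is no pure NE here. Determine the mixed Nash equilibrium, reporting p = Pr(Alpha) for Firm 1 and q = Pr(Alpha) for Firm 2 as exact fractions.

p = 2/3, q = 5/7

Each player's mixing probability is pinned down by making the *other* player indifferent.
Firm 2 indifferent between Alpha and Beta: p·8 + (1−p)·6 = p·5 + (1−p)·12 ⟹ 6 + 2p = 12 + (-7)p ⟹ p = 2/3.
Firm 1 indifferent between Alpha and Beta: q·10 + (1−q)·6 = q·12 + (1−q)·1 ⟹ 6 + 4q = 1 + 11q ⟹ q = 5/7.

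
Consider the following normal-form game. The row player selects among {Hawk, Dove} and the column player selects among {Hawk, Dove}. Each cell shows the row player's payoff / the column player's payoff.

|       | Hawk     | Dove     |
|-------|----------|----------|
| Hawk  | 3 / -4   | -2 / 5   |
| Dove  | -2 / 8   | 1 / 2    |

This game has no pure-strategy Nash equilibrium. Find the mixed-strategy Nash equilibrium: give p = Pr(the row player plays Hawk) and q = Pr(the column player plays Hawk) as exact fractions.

p = 2/5, q = 3/8

Each player's mixing probability is pinned down by making the *other* player indifferent.
The column player indifferent between Hawk and Dove: p·(-4) + (1−p)·8 = p·5 + (1−p)·2 ⟹ 8 + (-12)p = 2 + 3p ⟹ p = 2/5.
The row player indifferent between Hawk and Dove: q·3 + (1−q)·(-2) = q·(-2) + (1−q)·1 ⟹ (-2) + 5q = 1 + (-3)q ⟹ q = 3/8.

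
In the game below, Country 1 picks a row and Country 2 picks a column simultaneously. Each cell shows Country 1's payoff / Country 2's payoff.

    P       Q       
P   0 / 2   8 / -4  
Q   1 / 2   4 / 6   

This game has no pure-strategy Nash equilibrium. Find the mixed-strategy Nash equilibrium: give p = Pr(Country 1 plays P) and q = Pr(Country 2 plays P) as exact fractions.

In a mixed NE each player is indifferent between their pure strategies, so the opponent's mix sets the indifference.
Country 2 indifferent between P and Q: p·2 + (1−p)·2 = p·(-4) + (1−p)·6 ⟹ 2 + 0p = 6 + (-10)p ⟹ p = 2/5.
Country 1 indifferent between P and Q: q·0 + (1−q)·8 = q·1 + (1−q)·4 ⟹ 8 + (-8)q = 4 + (-3)q ⟹ q = 4/5.

p = 2/5, q = 4/5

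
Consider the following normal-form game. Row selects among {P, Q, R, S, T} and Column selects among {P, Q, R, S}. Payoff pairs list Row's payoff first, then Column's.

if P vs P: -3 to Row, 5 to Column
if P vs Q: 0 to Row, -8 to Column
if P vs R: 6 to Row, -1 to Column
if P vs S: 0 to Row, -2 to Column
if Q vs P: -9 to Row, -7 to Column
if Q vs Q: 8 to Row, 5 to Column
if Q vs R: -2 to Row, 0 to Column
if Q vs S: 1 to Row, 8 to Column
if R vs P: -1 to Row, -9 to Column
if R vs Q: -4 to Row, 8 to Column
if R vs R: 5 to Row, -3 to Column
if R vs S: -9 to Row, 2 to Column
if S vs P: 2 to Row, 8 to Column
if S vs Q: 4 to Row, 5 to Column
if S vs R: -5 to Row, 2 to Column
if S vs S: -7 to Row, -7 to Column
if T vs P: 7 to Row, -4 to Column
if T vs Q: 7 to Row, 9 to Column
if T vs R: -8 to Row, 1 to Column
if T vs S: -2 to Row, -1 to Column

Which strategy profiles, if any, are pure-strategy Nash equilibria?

(Q, S)

A profile is a Nash equilibrium when each player is best-responding to the other.
Row's best responses — vs P: T (payoff 7); vs Q: Q (payoff 8); vs R: P (payoff 6); vs S: Q (payoff 1).
Column's best responses — vs P: P (payoff 5); vs Q: S (payoff 8); vs R: Q (payoff 8); vs S: P (payoff 8); vs T: Q (payoff 9).
The only mutual best response is (Q, S); neither player gains by switching there.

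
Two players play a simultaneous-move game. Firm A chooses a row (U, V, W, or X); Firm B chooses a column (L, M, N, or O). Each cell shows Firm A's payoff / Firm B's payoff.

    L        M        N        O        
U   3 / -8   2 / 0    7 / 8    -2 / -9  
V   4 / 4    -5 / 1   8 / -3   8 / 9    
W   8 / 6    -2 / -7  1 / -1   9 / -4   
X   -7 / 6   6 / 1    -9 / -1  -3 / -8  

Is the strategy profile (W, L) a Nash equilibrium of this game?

Yes

Holding Firm B at L: Firm A gets 8 from W, versus 3 from U, 4 from V, -7 from X. No profitable deviation for Firm A.
Holding Firm A at W: Firm B gets 6 from L, versus -7 from M, -1 from N, -4 from O. No profitable deviation for Firm B either.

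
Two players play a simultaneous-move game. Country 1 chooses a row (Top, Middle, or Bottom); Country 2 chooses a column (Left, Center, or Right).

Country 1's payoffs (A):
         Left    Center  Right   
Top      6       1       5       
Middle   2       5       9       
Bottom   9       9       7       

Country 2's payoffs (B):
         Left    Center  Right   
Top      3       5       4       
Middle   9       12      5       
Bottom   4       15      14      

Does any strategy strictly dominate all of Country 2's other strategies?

Center

Check whether one of Country 2's strategies beats all alternatives regardless of what the opponent does.
Center strictly dominates: vs Top: 5 > each of {3, 4}; vs Middle: 12 > each of {9, 5}; vs Bottom: 15 > each of {4, 14}.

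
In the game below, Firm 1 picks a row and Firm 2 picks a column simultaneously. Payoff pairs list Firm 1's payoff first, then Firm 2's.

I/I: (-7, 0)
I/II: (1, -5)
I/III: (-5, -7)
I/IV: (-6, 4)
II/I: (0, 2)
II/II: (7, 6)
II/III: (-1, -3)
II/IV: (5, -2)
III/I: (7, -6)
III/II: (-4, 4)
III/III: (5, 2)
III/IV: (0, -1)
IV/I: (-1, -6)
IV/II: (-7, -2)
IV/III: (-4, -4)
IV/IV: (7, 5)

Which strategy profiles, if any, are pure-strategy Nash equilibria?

Find each player's best response to every opponent strategy; NE are the intersections.
Firm 1's best responses — vs I: III (payoff 7); vs II: II (payoff 7); vs III: III (payoff 5); vs IV: IV (payoff 7).
Firm 2's best responses — vs I: IV (payoff 4); vs II: II (payoff 6); vs III: II (payoff 4); vs IV: IV (payoff 5).
Mutual best responses occur at (II, II) and (IV, IV); at each, neither player gains by switching.

(II, II) and (IV, IV)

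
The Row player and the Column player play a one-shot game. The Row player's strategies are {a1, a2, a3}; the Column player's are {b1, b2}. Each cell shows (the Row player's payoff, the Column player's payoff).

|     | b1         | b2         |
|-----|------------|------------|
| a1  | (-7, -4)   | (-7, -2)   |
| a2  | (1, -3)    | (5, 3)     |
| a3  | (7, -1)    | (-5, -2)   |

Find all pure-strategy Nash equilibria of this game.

(a2, b2) and (a3, b1)

A profile is a Nash equilibrium when each player is best-responding to the other.
The Row player's best responses — vs b1: a3 (payoff 7); vs b2: a2 (payoff 5).
The Column player's best responses — vs a1: b2 (payoff -2); vs a2: b2 (payoff 3); vs a3: b1 (payoff -1).
Mutual best responses occur at (a2, b2) and (a3, b1); at each, neither player gains by switching.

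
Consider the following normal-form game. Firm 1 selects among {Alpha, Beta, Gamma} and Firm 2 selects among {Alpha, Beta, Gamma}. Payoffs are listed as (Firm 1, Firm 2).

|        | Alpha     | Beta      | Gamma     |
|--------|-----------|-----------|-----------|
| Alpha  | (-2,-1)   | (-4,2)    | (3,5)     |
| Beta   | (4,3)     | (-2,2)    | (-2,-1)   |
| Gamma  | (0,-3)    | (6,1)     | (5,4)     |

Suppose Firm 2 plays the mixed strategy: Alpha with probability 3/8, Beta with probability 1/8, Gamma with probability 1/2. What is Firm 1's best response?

Firm 1's best reply maximizes expected payoff against the mix.
Alpha: (3/8)·(-2) + (1/8)·(-4) + (1/2)·3 = 1/4
Beta: (3/8)·4 + (1/8)·(-2) + (1/2)·(-2) = 1/4
Gamma: (3/8)·0 + (1/8)·6 + (1/2)·5 = 13/4
Highest expected payoff is 13/4, from Gamma.

Gamma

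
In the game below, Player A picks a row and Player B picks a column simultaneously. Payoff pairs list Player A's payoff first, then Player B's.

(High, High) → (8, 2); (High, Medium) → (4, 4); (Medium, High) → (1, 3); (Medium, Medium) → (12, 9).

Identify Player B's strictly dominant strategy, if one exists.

Medium

Check whether one of Player B's strategies beats all alternatives regardless of what the opponent does.
Medium strictly dominates: vs High: 4 > 2; vs Medium: 9 > 3.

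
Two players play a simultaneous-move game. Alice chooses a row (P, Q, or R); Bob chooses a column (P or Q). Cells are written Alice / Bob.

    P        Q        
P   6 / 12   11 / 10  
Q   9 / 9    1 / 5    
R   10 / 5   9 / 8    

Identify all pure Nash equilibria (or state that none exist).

A profile is a Nash equilibrium when each player is best-responding to the other.
Alice's best responses — vs P: R (payoff 10); vs Q: P (payoff 11).
Bob's best responses — vs P: P (payoff 12); vs Q: P (payoff 9); vs R: Q (payoff 8).
No cell has both players best-responding. For instance, Alice's best reply to Q is P, but against P Bob prefers P over Q.

None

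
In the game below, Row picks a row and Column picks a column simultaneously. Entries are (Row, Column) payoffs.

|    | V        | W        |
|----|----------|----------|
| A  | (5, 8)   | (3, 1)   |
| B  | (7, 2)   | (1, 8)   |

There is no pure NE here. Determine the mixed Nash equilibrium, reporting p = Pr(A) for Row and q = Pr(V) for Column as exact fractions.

Each player's mixing probability is pinned down by making the *other* player indifferent.
Column indifferent between V and W: p·8 + (1−p)·2 = p·1 + (1−p)·8 ⟹ 2 + 6p = 8 + (-7)p ⟹ p = 6/13.
Row indifferent between A and B: q·5 + (1−q)·3 = q·7 + (1−q)·1 ⟹ 3 + 2q = 1 + 6q ⟹ q = 1/2.

p = 6/13, q = 1/2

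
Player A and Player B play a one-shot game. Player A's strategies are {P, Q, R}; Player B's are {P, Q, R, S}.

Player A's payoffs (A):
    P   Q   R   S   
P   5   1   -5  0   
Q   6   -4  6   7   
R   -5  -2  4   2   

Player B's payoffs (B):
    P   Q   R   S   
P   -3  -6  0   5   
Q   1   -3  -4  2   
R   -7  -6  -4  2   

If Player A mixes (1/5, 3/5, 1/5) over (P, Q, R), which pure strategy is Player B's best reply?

S

Player B's best reply maximizes expected payoff against the mix.
P: (1/5)·(-3) + (3/5)·1 + (1/5)·(-7) = -7/5
Q: (1/5)·(-6) + (3/5)·(-3) + (1/5)·(-6) = -21/5
R: (1/5)·0 + (3/5)·(-4) + (1/5)·(-4) = -16/5
S: (1/5)·5 + (3/5)·2 + (1/5)·2 = 13/5
Highest expected payoff is 13/5, from S.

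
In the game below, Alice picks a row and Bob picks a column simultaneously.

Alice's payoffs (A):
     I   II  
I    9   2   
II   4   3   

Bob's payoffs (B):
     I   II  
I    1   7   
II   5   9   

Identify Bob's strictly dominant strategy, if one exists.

Check whether one of Bob's strategies beats all alternatives regardless of what the opponent does.
II strictly dominates: vs I: 7 > 1; vs II: 9 > 5.

II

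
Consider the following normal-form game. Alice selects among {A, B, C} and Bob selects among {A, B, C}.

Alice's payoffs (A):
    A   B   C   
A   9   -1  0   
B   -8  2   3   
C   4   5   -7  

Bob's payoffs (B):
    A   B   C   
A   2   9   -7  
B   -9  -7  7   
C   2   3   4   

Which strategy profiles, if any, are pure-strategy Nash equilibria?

(B, C)

A profile is a Nash equilibrium when each player is best-responding to the other.
Alice's best responses — vs A: A (payoff 9); vs B: C (payoff 5); vs C: B (payoff 3).
Bob's best responses — vs A: B (payoff 9); vs B: C (payoff 7); vs C: C (payoff 4).
The only mutual best response is (B, C); neither player gains by switching there.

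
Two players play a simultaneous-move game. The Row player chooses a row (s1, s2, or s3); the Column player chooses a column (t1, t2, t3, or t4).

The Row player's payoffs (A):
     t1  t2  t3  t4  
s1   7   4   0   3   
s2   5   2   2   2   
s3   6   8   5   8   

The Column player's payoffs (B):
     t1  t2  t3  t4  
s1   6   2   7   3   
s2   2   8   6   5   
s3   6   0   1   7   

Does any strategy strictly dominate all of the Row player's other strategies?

No strictly dominant strategy

Check whether one of the Row player's strategies beats all alternatives regardless of what the opponent does.
s1 is not dominant: against t2, s3 gives 8 > 4.
s2 is not dominant: against t1, s1 gives 7 > 5.
s3 is not dominant: against t1, s1 gives 7 > 6.
No single strategy is best against every opponent action.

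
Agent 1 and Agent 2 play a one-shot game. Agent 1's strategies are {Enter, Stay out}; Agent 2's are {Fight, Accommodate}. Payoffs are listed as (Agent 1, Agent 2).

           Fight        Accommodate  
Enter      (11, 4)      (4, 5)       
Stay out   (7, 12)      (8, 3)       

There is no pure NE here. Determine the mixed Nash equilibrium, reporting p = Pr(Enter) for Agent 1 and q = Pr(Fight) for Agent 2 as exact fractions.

p = 9/10, q = 1/2

Each player's mixing probability is pinned down by making the *other* player indifferent.
Agent 2 indifferent between Fight and Accommodate: p·4 + (1−p)·12 = p·5 + (1−p)·3 ⟹ 12 + (-8)p = 3 + 2p ⟹ p = 9/10.
Agent 1 indifferent between Enter and Stay out: q·11 + (1−q)·4 = q·7 + (1−q)·8 ⟹ 4 + 7q = 8 + (-1)q ⟹ q = 1/2.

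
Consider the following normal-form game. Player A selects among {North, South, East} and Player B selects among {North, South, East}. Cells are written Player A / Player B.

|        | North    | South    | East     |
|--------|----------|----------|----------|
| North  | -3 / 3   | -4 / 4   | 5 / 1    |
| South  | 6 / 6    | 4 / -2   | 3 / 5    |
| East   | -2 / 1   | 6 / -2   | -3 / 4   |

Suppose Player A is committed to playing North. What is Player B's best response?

South

With Player A fixed at North, Player B's payoffs are: North → 3, South → 4, East → 1.
The maximum is 4, achieved by South.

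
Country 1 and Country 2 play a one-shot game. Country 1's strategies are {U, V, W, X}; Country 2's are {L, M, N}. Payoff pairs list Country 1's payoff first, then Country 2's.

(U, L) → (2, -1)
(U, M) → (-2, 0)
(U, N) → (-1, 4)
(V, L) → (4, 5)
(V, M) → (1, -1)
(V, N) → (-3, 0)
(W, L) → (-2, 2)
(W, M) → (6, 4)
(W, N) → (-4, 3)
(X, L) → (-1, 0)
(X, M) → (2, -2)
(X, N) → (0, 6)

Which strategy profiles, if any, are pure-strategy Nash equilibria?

(V, L), (W, M), and (X, N)

Find each player's best response to every opponent strategy; NE are the intersections.
Country 1's best responses — vs L: V (payoff 4); vs M: W (payoff 6); vs N: X (payoff 0).
Country 2's best responses — vs U: N (payoff 4); vs V: L (payoff 5); vs W: M (payoff 4); vs X: N (payoff 6).
Mutual best responses occur at (V, L), (W, M), and (X, N); at each, neither player gains by switching.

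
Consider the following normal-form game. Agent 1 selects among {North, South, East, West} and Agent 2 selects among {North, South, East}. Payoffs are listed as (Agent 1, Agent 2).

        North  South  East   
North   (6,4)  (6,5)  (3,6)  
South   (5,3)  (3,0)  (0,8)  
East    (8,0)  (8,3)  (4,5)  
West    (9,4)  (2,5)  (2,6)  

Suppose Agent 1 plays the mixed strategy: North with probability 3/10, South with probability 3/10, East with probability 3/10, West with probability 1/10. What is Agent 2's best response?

East

Compute Agent 2's expected payoff from each pure strategy against the given mix.
North: (3/10)·4 + (3/10)·3 + (3/10)·0 + (1/10)·4 = 5/2
South: (3/10)·5 + (3/10)·0 + (3/10)·3 + (1/10)·5 = 29/10
East: (3/10)·6 + (3/10)·8 + (3/10)·5 + (1/10)·6 = 63/10
Highest expected payoff is 63/10, from East.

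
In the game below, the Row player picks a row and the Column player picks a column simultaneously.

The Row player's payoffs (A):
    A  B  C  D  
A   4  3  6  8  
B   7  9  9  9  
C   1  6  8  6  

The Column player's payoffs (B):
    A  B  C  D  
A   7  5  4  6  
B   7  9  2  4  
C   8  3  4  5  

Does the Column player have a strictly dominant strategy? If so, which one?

No strictly dominant strategy

A strategy is strictly dominant if it gives the Column player a strictly higher payoff than every other strategy, against every choice by the opponent.
A is not dominant: against B, B gives 9 > 7.
B is not dominant: against A, A gives 7 > 5.
C is not dominant: against A, A gives 7 > 4.
D is not dominant: against A, A gives 7 > 6.
No single strategy is best against every opponent action.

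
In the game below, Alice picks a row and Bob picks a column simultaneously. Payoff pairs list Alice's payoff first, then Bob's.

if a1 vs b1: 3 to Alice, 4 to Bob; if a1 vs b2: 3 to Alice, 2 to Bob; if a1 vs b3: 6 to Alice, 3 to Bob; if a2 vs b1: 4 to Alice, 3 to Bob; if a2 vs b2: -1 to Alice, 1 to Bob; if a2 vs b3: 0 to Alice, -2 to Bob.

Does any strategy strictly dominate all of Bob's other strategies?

Check whether one of Bob's strategies beats all alternatives regardless of what the opponent does.
b1 strictly dominates: vs a1: 4 > each of {2, 3}; vs a2: 3 > each of {1, -2}.

b1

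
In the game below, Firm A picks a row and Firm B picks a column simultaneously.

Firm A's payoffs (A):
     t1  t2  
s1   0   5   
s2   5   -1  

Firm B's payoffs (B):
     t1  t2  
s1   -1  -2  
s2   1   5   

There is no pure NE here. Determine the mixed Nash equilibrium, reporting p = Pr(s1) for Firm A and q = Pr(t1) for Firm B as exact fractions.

Each player's mixing probability is pinned down by making the *other* player indifferent.
Firm B indifferent between t1 and t2: p·(-1) + (1−p)·1 = p·(-2) + (1−p)·5 ⟹ 1 + (-2)p = 5 + (-7)p ⟹ p = 4/5.
Firm A indifferent between s1 and s2: q·0 + (1−q)·5 = q·5 + (1−q)·(-1) ⟹ 5 + (-5)q = (-1) + 6q ⟹ q = 6/11.

p = 4/5, q = 6/11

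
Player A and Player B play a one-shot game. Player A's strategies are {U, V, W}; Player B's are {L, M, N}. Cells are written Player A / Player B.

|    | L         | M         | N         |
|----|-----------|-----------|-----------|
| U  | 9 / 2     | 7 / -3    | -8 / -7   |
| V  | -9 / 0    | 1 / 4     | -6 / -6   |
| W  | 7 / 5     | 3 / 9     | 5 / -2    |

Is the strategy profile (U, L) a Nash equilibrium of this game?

Yes

Holding Player B at L: Player A gets 9 from U, versus -9 from V, 7 from W. No profitable deviation for Player A.
Holding Player A at U: Player B gets 2 from L, versus -3 from M, -7 from N. No profitable deviation for Player B either.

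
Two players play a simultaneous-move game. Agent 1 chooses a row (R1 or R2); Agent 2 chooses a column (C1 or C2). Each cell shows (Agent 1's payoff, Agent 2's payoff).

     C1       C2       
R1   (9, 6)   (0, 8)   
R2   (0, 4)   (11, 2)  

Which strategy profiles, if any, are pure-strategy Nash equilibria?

Find each player's best response to every opponent strategy; NE are the intersections.
Agent 1's best responses — vs C1: R1 (payoff 9); vs C2: R2 (payoff 11).
Agent 2's best responses — vs R1: C2 (payoff 8); vs R2: C1 (payoff 4).
No cell has both players best-responding. For instance, Agent 1's best reply to C1 is R1, but against R1 Agent 2 prefers C2 over C1.

No pure-strategy Nash equilibrium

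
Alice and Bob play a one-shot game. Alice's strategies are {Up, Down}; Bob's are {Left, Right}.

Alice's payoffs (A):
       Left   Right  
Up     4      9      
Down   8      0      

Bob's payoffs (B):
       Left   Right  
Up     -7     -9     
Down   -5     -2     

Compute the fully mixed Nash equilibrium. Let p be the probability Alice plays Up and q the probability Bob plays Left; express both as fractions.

p = 3/5, q = 9/13

Each player's mixing probability is pinned down by making the *other* player indifferent.
Bob indifferent between Left and Right: p·(-7) + (1−p)·(-5) = p·(-9) + (1−p)·(-2) ⟹ (-5) + (-2)p = (-2) + (-7)p ⟹ p = 3/5.
Alice indifferent between Up and Down: q·4 + (1−q)·9 = q·8 + (1−q)·0 ⟹ 9 + (-5)q = 0 + 8q ⟹ q = 9/13.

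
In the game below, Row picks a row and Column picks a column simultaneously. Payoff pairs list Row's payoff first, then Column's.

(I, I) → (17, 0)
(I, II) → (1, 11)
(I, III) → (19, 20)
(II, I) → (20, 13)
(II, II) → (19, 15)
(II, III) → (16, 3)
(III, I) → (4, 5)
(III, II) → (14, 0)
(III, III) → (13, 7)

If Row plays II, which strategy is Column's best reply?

II

With Row fixed at II, Column's payoffs are: I → 13, II → 15, III → 3.
The maximum is 15, achieved by II.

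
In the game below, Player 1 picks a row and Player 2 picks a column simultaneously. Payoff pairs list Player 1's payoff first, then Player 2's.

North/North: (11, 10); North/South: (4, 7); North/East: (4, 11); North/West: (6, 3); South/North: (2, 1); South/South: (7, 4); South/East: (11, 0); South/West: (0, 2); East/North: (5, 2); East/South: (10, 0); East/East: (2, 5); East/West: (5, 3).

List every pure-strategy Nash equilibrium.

A profile is a Nash equilibrium when each player is best-responding to the other.
Player 1's best responses — vs North: North (payoff 11); vs South: East (payoff 10); vs East: South (payoff 11); vs West: North (payoff 6).
Player 2's best responses — vs North: East (payoff 11); vs South: South (payoff 4); vs East: East (payoff 5).
No cell has both players best-responding. For instance, Player 1's best reply to East is South, but against South Player 2 prefers South over East.

No pure-strategy Nash equilibrium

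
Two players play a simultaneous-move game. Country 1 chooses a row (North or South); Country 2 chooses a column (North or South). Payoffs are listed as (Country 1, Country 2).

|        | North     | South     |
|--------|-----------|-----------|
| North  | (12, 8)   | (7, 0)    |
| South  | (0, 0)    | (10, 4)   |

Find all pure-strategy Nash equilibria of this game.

(North, North) and (South, South)

Check mutual best responses: a cell is a NE iff neither player can gain by unilaterally deviating.
Country 1's best responses — vs North: North (payoff 12); vs South: South (payoff 10).
Country 2's best responses — vs North: North (payoff 8); vs South: South (payoff 4).
Mutual best responses occur at (North, North) and (South, South); at each, neither player gains by switching.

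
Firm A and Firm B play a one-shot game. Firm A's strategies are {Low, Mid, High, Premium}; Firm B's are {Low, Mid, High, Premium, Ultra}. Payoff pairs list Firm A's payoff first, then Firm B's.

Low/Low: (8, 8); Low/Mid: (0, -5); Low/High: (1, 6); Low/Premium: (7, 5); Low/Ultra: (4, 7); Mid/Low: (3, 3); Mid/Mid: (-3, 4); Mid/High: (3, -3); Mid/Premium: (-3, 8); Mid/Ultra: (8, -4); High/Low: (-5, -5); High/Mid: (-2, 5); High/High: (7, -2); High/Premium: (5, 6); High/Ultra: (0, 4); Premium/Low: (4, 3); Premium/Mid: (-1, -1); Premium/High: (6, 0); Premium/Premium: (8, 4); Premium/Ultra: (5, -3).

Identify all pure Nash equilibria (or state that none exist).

A profile is a Nash equilibrium when each player is best-responding to the other.
Firm A's best responses — vs Low: Low (payoff 8); vs Mid: Low (payoff 0); vs High: High (payoff 7); vs Premium: Premium (payoff 8); vs Ultra: Mid (payoff 8).
Firm B's best responses — vs Low: Low (payoff 8); vs Mid: Premium (payoff 8); vs High: Premium (payoff 6); vs Premium: Premium (payoff 4).
Mutual best responses occur at (Low, Low) and (Premium, Premium); at each, neither player gains by switching.

(Low, Low) and (Premium, Premium)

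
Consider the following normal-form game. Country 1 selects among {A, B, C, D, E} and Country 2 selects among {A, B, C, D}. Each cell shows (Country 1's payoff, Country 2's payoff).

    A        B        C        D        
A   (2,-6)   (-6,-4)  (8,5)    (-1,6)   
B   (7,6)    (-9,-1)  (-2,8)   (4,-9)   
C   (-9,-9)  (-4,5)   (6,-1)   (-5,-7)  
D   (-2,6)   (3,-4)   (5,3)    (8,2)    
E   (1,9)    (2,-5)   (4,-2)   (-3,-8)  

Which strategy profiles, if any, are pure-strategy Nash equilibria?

No pure-strategy Nash equilibrium

Find each player's best response to every opponent strategy; NE are the intersections.
Country 1's best responses — vs A: B (payoff 7); vs B: D (payoff 3); vs C: A (payoff 8); vs D: D (payoff 8).
Country 2's best responses — vs A: D (payoff 6); vs B: C (payoff 8); vs C: B (payoff 5); vs D: A (payoff 6); vs E: A (payoff 9).
No cell has both players best-responding. For instance, Country 1's best reply to D is D, but against D Country 2 prefers A over D.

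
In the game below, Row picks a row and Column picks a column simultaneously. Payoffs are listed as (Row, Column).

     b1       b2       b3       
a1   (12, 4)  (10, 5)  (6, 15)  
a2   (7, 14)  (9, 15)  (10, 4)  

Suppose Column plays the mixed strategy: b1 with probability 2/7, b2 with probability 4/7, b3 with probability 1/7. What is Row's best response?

a1

Compute Row's expected payoff from each pure strategy against the given mix.
a1: (2/7)·12 + (4/7)·10 + (1/7)·6 = 10
a2: (2/7)·7 + (4/7)·9 + (1/7)·10 = 60/7
Highest expected payoff is 10, from a1.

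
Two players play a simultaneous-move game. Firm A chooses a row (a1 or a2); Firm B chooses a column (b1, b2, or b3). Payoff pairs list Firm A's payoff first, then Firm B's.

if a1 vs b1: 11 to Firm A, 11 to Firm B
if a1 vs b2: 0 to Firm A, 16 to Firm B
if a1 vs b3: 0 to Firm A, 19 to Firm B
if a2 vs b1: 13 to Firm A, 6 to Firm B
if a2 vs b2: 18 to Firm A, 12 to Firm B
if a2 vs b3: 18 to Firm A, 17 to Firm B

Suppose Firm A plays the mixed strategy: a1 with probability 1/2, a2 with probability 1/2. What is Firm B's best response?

b3

Compute Firm B's expected payoff from each pure strategy against the given mix.
b1: (1/2)·11 + (1/2)·6 = 17/2
b2: (1/2)·16 + (1/2)·12 = 14
b3: (1/2)·19 + (1/2)·17 = 18
Highest expected payoff is 18, from b3.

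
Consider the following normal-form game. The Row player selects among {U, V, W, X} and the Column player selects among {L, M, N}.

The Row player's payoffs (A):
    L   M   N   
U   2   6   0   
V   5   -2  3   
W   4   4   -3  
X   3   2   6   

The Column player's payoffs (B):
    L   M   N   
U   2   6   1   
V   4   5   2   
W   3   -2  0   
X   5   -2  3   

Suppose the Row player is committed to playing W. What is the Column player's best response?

With the Row player fixed at W, the Column player's payoffs are: L → 3, M → -2, N → 0.
The maximum is 3, achieved by L.

L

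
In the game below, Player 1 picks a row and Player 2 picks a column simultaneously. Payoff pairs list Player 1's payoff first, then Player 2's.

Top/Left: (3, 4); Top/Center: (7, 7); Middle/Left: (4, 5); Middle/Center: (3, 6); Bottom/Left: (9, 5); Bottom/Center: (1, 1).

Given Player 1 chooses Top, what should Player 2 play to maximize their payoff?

Center

With Player 1 fixed at Top, Player 2's payoffs are: Left → 4, Center → 7.
The maximum is 7, achieved by Center.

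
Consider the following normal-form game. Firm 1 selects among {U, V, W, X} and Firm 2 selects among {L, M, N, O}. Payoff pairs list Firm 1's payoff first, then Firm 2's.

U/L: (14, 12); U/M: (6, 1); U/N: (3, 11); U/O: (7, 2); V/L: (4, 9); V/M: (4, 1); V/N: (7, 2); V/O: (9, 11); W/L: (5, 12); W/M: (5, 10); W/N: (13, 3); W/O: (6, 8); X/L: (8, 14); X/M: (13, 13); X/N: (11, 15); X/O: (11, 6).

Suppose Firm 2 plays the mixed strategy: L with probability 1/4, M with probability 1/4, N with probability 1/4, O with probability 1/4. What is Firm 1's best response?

X

Compute Firm 1's expected payoff from each pure strategy against the given mix.
U: (1/4)·14 + (1/4)·6 + (1/4)·3 + (1/4)·7 = 15/2
V: (1/4)·4 + (1/4)·4 + (1/4)·7 + (1/4)·9 = 6
W: (1/4)·5 + (1/4)·5 + (1/4)·13 + (1/4)·6 = 29/4
X: (1/4)·8 + (1/4)·13 + (1/4)·11 + (1/4)·11 = 43/4
Highest expected payoff is 43/4, from X.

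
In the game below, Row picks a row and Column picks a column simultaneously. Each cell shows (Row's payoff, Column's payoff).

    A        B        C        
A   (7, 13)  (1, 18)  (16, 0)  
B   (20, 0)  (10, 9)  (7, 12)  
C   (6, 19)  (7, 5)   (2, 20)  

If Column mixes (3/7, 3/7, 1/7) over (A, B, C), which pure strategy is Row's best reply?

B

Row's best reply maximizes expected payoff against the mix.
A: (3/7)·7 + (3/7)·1 + (1/7)·16 = 40/7
B: (3/7)·20 + (3/7)·10 + (1/7)·7 = 97/7
C: (3/7)·6 + (3/7)·7 + (1/7)·2 = 41/7
Highest expected payoff is 97/7, from B.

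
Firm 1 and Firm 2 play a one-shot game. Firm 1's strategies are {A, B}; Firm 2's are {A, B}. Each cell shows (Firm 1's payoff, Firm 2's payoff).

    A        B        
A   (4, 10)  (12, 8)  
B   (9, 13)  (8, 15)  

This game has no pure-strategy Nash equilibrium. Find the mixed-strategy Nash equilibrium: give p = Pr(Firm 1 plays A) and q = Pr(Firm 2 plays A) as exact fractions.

p = 1/2, q = 4/9

In a mixed NE each player is indifferent between their pure strategies, so the opponent's mix sets the indifference.
Firm 2 indifferent between A and B: p·10 + (1−p)·13 = p·8 + (1−p)·15 ⟹ 13 + (-3)p = 15 + (-7)p ⟹ p = 1/2.
Firm 1 indifferent between A and B: q·4 + (1−q)·12 = q·9 + (1−q)·8 ⟹ 12 + (-8)q = 8 + 1q ⟹ q = 4/9.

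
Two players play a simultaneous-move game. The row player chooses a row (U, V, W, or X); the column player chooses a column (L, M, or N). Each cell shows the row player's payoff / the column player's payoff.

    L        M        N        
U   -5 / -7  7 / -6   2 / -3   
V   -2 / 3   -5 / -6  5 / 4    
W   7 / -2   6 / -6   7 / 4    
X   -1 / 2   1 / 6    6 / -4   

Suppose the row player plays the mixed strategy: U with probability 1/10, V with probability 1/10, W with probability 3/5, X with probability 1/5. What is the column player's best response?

N

The column player's best reply maximizes expected payoff against the mix.
L: (1/10)·(-7) + (1/10)·3 + (3/5)·(-2) + (1/5)·2 = -6/5
M: (1/10)·(-6) + (1/10)·(-6) + (3/5)·(-6) + (1/5)·6 = -18/5
N: (1/10)·(-3) + (1/10)·4 + (3/5)·4 + (1/5)·(-4) = 17/10
Highest expected payoff is 17/10, from N.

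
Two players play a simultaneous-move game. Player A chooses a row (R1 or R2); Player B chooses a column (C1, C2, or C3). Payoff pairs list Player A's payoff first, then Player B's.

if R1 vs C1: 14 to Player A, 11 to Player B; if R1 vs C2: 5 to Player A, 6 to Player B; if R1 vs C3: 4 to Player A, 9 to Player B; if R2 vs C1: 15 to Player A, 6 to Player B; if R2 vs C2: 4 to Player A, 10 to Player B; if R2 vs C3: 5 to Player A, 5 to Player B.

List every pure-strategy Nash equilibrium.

Find each player's best response to every opponent strategy; NE are the intersections.
Player A's best responses — vs C1: R2 (payoff 15); vs C2: R1 (payoff 5); vs C3: R2 (payoff 5).
Player B's best responses — vs R1: C1 (payoff 11); vs R2: C2 (payoff 10).
No cell has both players best-responding. For instance, Player A's best reply to C3 is R2, but against R2 Player B prefers C2 over C3.

None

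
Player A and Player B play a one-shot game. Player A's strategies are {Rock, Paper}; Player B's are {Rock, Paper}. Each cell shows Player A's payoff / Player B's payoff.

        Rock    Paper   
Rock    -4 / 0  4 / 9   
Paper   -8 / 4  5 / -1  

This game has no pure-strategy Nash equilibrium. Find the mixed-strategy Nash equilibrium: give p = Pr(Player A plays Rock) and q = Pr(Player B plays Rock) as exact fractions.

p = 5/14, q = 1/5

Each player's mixing probability is pinned down by making the *other* player indifferent.
Player B indifferent between Rock and Paper: p·0 + (1−p)·4 = p·9 + (1−p)·(-1) ⟹ 4 + (-4)p = (-1) + 10p ⟹ p = 5/14.
Player A indifferent between Rock and Paper: q·(-4) + (1−q)·4 = q·(-8) + (1−q)·5 ⟹ 4 + (-8)q = 5 + (-13)q ⟹ q = 1/5.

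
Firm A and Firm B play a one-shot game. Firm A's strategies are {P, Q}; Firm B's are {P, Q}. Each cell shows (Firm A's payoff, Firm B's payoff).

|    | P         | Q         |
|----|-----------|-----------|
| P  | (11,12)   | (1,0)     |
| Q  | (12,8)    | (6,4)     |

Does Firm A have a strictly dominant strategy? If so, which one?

A strategy is strictly dominant if it gives Firm A a strictly higher payoff than every other strategy, against every choice by the opponent.
Q strictly dominates: vs P: 12 > 11; vs Q: 6 > 1.

Q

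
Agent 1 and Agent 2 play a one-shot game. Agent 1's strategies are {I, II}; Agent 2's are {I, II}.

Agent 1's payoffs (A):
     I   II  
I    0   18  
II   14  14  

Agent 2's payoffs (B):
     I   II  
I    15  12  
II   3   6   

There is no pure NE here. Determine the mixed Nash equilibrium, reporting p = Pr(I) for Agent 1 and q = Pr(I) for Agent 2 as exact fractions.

p = 1/2, q = 2/9

Each player's mixing probability is pinned down by making the *other* player indifferent.
Agent 2 indifferent between I and II: p·15 + (1−p)·3 = p·12 + (1−p)·6 ⟹ 3 + 12p = 6 + 6p ⟹ p = 1/2.
Agent 1 indifferent between I and II: q·0 + (1−q)·18 = q·14 + (1−q)·14 ⟹ 18 + (-18)q = 14 + 0q ⟹ q = 2/9.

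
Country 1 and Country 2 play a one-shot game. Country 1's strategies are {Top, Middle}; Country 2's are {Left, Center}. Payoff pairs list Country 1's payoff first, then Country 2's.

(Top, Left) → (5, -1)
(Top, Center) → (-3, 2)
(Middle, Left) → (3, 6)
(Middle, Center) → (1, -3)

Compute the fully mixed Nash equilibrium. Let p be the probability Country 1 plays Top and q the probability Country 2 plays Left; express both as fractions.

Each player's mixing probability is pinned down by making the *other* player indifferent.
Country 2 indifferent between Left and Center: p·(-1) + (1−p)·6 = p·2 + (1−p)·(-3) ⟹ 6 + (-7)p = (-3) + 5p ⟹ p = 3/4.
Country 1 indifferent between Top and Middle: q·5 + (1−q)·(-3) = q·3 + (1−q)·1 ⟹ (-3) + 8q = 1 + 2q ⟹ q = 2/3.

p = 3/4, q = 2/3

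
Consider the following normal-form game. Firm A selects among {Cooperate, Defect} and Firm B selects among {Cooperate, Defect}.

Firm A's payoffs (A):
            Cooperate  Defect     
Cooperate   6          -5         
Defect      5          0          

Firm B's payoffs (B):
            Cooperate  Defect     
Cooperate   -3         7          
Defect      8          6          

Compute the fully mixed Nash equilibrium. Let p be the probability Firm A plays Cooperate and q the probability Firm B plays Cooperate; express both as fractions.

p = 1/6, q = 5/6

In a mixed NE each player is indifferent between their pure strategies, so the opponent's mix sets the indifference.
Firm B indifferent between Cooperate and Defect: p·(-3) + (1−p)·8 = p·7 + (1−p)·6 ⟹ 8 + (-11)p = 6 + 1p ⟹ p = 1/6.
Firm A indifferent between Cooperate and Defect: q·6 + (1−q)·(-5) = q·5 + (1−q)·0 ⟹ (-5) + 11q = 0 + 5q ⟹ q = 5/6.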